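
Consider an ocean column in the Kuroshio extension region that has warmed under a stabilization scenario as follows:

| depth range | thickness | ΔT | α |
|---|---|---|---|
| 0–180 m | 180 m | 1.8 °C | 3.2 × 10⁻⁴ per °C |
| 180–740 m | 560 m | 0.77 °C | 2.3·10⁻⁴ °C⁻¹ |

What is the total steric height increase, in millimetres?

180 × 1.8 × 3.2×10⁻⁴ = 0.10368 m
180–740 m: 0.77 × 560 × 2.3×10⁻⁴ = 0.099176 m
Δh = 0.10368 + 0.099176 = 0.202856 m

Δh = 203 mm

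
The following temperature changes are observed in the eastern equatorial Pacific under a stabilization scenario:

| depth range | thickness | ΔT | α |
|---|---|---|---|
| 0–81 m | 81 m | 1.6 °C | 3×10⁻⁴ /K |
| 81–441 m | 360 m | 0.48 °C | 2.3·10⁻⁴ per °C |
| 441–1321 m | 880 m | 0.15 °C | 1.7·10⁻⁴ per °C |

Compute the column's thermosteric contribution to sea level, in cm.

Δh ≈ 10.1 cm

81 × 3×10⁻⁴ × 1.6 = 0.03888 m
81–441 m: 0.48 × 360 × 2.3×10⁻⁴ = 0.039744 m
441–1321 m: 1.7×10⁻⁴ × 880 × 0.15 = 0.02244 m
Δh = 0.03888 + 0.039744 + 0.02244 = 0.101064 m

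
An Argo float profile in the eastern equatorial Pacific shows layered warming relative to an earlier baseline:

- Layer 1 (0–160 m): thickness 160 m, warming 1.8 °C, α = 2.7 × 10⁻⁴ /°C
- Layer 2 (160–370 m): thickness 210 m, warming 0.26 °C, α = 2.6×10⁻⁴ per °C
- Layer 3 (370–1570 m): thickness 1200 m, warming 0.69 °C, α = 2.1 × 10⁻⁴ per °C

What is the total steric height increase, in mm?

1.8 × 160 × 2.7×10⁻⁴ = 0.07776 m
Layer 2: 2.6×10⁻⁴ × 210 × 0.26 = 0.014196 m
370–1570 m: 1200 × 0.69 × 2.1×10⁻⁴ = 0.17388 m
Δh = 0.07776 + 0.014196 + 0.17388 = 0.265836 m

Δh = 270 mm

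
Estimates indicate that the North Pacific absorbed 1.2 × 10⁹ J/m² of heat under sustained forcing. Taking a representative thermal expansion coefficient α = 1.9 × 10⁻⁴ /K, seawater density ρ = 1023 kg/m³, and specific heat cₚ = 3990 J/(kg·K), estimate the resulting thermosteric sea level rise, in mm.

Δh = αQ/(ρcₚ) = 1.9×10⁻⁴ × 1.2×10⁹ / (1023 × 3990) ≈ 0.055858 m

about 55.9 mm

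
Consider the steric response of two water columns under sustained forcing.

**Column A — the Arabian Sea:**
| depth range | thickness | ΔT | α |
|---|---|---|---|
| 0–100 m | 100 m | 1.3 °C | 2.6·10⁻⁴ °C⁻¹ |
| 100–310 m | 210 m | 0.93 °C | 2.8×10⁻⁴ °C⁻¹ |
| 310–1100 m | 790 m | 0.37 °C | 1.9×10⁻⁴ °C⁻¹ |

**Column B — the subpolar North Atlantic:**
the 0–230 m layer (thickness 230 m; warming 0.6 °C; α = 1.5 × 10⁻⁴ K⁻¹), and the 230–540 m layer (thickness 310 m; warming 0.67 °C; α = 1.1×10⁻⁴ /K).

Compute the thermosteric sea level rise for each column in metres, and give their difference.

A: 0.14 m; B: 0.044 m; difference 0.10 m

A 0–100 m: 100 × 2.6×10⁻⁴ × 1.3 = 0.03380 m
A Layer 2: 210 × 2.8×10⁻⁴ × 0.93 = 0.054684 m
A 310–1100 m: 1.9×10⁻⁴ × 0.37 × 790 = 0.055537 m
A total: 0.144021 m
B Layer 1: 230 × 1.5×10⁻⁴ × 0.6 = 0.02070 m
B 310 × 0.67 × 1.1×10⁻⁴ = 0.022847 m
B total: 0.043547 m
Difference: 0.144021 − 0.043547 = 0.100474 m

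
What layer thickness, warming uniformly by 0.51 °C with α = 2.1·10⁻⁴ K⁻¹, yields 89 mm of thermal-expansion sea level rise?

831 m

H = Δh/(αΔT) = 0.089 / (2.1×10⁻⁴ × 0.51) ≈ 831.0 m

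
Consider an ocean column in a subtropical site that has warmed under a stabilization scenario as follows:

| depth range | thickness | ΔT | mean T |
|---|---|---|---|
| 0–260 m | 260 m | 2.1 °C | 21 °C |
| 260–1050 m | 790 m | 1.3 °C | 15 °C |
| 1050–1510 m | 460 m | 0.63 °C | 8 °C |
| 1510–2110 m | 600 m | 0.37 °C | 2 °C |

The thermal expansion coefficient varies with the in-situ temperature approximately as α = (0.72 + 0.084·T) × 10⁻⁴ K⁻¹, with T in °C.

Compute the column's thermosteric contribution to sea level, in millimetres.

400 mm of thermosteric rise

Layer 1: α = (0.72 + 0.084×21)×10⁻⁴ = 2.484×10⁻⁴ K⁻¹
Layer 2: α = (0.72 + 0.084×15)×10⁻⁴ = 1.98×10⁻⁴ K⁻¹
Layer 3: α = (0.72 + 0.084×8)×10⁻⁴ = 1.392×10⁻⁴ K⁻¹
Layer 4: α = (0.72 + 0.084×2)×10⁻⁴ = 0.888×10⁻⁴ K⁻¹
2.484×10⁻⁴ × 260 × 2.1 = 0.1356264 m
Layer 2: 1.98×10⁻⁴ × 790 × 1.3 = 0.203346 m
Layer 3: 1.392×10⁻⁴ × 460 × 0.63 = 0.04034016 m
Layer 4: 0.888×10⁻⁴ × 0.37 × 600 = 0.0197136 m
Δh = 0.1356264 + 0.203346 + 0.04034016 + 0.0197136 = 0.39902616 m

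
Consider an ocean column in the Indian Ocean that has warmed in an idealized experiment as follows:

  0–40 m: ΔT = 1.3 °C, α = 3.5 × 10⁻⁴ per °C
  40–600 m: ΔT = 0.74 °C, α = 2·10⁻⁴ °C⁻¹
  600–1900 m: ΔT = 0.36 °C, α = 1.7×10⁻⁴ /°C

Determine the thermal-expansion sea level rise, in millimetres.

1.3 × 40 × 3.5×10⁻⁴ = 0.01820 m
Layer 2: 2×10⁻⁴ × 560 × 0.74 = 0.08288 m
Layer 3: 0.36 × 1.7×10⁻⁴ × 1300 = 0.07956 m
Δh = 0.01820 + 0.08288 + 0.07956 = 0.18064 m

about 181 mm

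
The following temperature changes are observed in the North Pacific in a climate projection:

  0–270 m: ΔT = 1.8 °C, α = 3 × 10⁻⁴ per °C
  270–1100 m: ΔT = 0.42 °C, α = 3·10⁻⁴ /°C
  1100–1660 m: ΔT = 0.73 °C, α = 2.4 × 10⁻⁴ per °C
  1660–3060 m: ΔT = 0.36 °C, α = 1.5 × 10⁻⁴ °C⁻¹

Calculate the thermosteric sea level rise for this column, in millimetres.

3×10⁻⁴ × 1.8 × 270 = 0.14580 m
270–1100 m: 830 × 0.42 × 3×10⁻⁴ = 0.10458 m
Layer 3: 560 × 2.4×10⁻⁴ × 0.73 = 0.098112 m
1400 × 0.36 × 1.5×10⁻⁴ = 0.07560 m
Δh = 0.14580 + 0.10458 + 0.098112 + 0.07560 = 0.424092 m ≈ 424 mm

424 mm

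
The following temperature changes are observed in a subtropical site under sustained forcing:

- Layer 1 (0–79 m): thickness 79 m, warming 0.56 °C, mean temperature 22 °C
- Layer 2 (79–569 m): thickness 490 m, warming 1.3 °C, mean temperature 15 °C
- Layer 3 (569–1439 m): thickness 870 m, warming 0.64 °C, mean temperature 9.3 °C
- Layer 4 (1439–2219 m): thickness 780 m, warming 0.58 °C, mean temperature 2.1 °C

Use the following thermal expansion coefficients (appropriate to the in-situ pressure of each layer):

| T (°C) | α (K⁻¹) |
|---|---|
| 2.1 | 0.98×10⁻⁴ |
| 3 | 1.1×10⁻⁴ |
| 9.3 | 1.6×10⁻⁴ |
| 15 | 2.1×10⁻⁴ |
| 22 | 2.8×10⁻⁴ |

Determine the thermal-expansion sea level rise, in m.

Layer 1 at 22 °C → α = 2.8×10⁻⁴ K⁻¹
Layer 2 at 15 °C → α = 2.1×10⁻⁴ K⁻¹
Layer 3 at 9.3 °C → α = 1.6×10⁻⁴ K⁻¹
Layer 4 at 2.1 °C → α = 0.98×10⁻⁴ K⁻¹
0–79 m: 2.8×10⁻⁴ × 79 × 0.56 = 0.0123872 m
79–569 m: 2.1×10⁻⁴ × 490 × 1.3 = 0.13377 m
Layer 3: 1.6×10⁻⁴ × 870 × 0.64 = 0.089088 m
Layer 4: 0.58 × 780 × 0.98×10⁻⁴ = 0.0443352 m
Δh = 0.0123872 + 0.13377 + 0.089088 + 0.0443352 = 0.2795804 m

Δh = 0.28 m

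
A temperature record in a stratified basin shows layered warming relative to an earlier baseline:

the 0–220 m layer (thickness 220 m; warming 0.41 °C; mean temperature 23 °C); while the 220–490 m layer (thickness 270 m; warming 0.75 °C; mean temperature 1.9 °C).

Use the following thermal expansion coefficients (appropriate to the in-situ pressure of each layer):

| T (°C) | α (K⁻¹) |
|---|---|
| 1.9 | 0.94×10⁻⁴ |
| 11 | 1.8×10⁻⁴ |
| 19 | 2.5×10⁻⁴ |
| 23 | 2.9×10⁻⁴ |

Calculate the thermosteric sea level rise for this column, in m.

Layer 1 at 23 °C → α = 2.9×10⁻⁴ K⁻¹
Layer 2 at 1.9 °C → α = 0.94×10⁻⁴ K⁻¹
0–220 m: 220 × 2.9×10⁻⁴ × 0.41 = 0.026158 m
0.94×10⁻⁴ × 0.75 × 270 = 0.019035 m
Δh = 0.026158 + 0.019035 = 0.045193 m ≈ 0.0452 m

0.0452 m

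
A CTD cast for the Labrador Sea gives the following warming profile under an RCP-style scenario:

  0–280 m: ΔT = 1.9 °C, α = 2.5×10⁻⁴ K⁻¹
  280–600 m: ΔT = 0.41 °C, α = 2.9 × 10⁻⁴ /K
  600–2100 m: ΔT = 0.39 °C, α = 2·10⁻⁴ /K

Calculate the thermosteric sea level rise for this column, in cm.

1.9 × 280 × 2.5×10⁻⁴ = 0.13300 m
Layer 2: 2.9×10⁻⁴ × 0.41 × 320 = 0.038048 m
600–2100 m: 1500 × 2×10⁻⁴ × 0.39 = 0.11700 m
Δh = 0.13300 + 0.038048 + 0.11700 = 0.288048 m ≈ 28.8 cm

Δh ≈ 28.8 cm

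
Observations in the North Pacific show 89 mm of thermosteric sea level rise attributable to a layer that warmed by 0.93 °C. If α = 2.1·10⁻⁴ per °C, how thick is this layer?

H = Δh/(αΔT) = 0.089 / (2.1×10⁻⁴ × 0.93) ≈ 455.7 m

H ≈ 460 m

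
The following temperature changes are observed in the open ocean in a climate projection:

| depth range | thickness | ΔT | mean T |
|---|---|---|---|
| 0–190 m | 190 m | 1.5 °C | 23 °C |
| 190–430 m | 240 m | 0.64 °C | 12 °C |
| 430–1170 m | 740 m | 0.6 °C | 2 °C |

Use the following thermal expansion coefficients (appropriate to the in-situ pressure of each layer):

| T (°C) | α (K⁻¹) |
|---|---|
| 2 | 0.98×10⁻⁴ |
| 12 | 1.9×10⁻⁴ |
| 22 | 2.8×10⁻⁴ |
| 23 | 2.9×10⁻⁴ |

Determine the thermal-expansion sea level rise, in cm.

Layer 1 at 23 °C → α = 2.9×10⁻⁴ K⁻¹
Layer 2 at 12 °C → α = 1.9×10⁻⁴ K⁻¹
Layer 3 at 2 °C → α = 0.98×10⁻⁴ K⁻¹
1.5 × 190 × 2.9×10⁻⁴ = 0.08265 m
Layer 2: 0.64 × 240 × 1.9×10⁻⁴ = 0.029184 m
0.98×10⁻⁴ × 0.6 × 740 = 0.043512 m
Δh = 0.08265 + 0.029184 + 0.043512 = 0.155346 m

16 cm of thermosteric rise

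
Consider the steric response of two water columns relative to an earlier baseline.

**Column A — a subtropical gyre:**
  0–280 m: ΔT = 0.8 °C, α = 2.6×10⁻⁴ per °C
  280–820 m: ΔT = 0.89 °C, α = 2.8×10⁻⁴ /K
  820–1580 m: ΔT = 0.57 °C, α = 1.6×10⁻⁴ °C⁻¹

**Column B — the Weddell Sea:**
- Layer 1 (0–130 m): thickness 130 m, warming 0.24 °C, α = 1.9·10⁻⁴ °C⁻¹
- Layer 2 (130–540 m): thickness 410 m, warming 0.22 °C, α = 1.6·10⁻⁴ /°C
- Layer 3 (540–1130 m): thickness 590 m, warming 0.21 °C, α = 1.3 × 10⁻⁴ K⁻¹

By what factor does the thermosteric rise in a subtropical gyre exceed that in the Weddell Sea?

a factor of 7.19

A 0–280 m: 2.6×10⁻⁴ × 0.8 × 280 = 0.05824 m
A 280–820 m: 2.8×10⁻⁴ × 540 × 0.89 = 0.134568 m
A Layer 3: 760 × 0.57 × 1.6×10⁻⁴ = 0.069312 m
A total: 0.26212 m
B Layer 1: 130 × 0.24 × 1.9×10⁻⁴ = 0.005928 m
B 410 × 1.6×10⁻⁴ × 0.22 = 0.014432 m
B 0.21 × 1.3×10⁻⁴ × 590 = 0.016107 m
B total: 0.036467 m
Ratio: 0.26212 / 0.036467 ≈ 7.188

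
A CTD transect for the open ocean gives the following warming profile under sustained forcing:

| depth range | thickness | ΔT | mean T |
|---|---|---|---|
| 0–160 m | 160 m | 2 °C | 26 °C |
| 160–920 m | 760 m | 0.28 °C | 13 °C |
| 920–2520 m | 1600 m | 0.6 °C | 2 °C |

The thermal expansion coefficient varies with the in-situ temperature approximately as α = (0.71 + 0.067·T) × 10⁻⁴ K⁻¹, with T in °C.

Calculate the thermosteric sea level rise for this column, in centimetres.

Δh = 19 cm

Layer 1: α = (0.71 + 0.067×26)×10⁻⁴ = 2.452×10⁻⁴ K⁻¹
Layer 2: α = (0.71 + 0.067×13)×10⁻⁴ = 1.581×10⁻⁴ K⁻¹
Layer 3: α = (0.71 + 0.067×2)×10⁻⁴ = 0.844×10⁻⁴ K⁻¹
2.452×10⁻⁴ × 2 × 160 = 0.078464 m
760 × 0.28 × 1.581×10⁻⁴ = 0.03364368 m
0.6 × 1600 × 0.844×10⁻⁴ = 0.081024 m
Δh = 0.078464 + 0.03364368 + 0.081024 = 0.19313168 m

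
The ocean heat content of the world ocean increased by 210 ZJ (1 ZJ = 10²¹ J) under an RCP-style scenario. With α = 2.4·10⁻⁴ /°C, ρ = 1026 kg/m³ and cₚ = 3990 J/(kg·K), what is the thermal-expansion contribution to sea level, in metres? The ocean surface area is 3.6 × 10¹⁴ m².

Per unit area: Q = 210×10²¹ / (3.6×10¹⁴) ≈ 5.833×10⁸ J/m²
Δh = αQ/(ρcₚ) = 2.4×10⁻⁴ × 5.833×10⁸ / (1026 × 3990) ≈ 0.034197 m

0.0342 m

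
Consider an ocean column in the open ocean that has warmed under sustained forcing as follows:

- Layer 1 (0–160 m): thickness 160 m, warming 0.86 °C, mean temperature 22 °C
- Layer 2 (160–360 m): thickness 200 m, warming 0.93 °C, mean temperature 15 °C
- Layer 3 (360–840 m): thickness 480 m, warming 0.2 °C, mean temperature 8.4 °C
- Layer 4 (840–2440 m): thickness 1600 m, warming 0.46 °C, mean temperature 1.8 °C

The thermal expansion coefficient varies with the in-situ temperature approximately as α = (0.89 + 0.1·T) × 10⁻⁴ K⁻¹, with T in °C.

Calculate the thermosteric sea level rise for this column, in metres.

about 0.182 m

Layer 1: α = (0.89 + 0.1×22)×10⁻⁴ = 3.09×10⁻⁴ K⁻¹
Layer 2: α = (0.89 + 0.1×15)×10⁻⁴ = 2.39×10⁻⁴ K⁻¹
Layer 3: α = (0.89 + 0.1×8.4)×10⁻⁴ = 1.73×10⁻⁴ K⁻¹
Layer 4: α = (0.89 + 0.1×1.8)×10⁻⁴ = 1.07×10⁻⁴ K⁻¹
160 × 0.86 × 3.09×10⁻⁴ = 0.0425184 m
0.93 × 2.39×10⁻⁴ × 200 = 0.044454 m
480 × 1.73×10⁻⁴ × 0.2 = 0.016608 m
1600 × 1.07×10⁻⁴ × 0.46 = 0.078752 m
Δh = 0.0425184 + 0.044454 + 0.016608 + 0.078752 = 0.1823324 m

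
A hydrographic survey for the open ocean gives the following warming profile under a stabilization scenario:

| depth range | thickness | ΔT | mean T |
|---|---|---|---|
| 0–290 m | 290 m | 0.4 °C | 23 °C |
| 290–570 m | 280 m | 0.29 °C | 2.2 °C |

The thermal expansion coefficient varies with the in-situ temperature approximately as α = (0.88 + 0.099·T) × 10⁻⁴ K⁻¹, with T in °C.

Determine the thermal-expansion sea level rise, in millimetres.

Δh = 46 mm

Layer 1: α = (0.88 + 0.099×23)×10⁻⁴ = 3.157×10⁻⁴ K⁻¹
Layer 2: α = (0.88 + 0.099×2.2)×10⁻⁴ = 1.0978×10⁻⁴ K⁻¹
0.4 × 3.157×10⁻⁴ × 290 = 0.0366212 m
290–570 m: 0.29 × 280 × 1.0978×10⁻⁴ = 0.008914136 m
Δh = 0.0366212 + 0.008914136 = 0.045535336 m ≈ 46 mm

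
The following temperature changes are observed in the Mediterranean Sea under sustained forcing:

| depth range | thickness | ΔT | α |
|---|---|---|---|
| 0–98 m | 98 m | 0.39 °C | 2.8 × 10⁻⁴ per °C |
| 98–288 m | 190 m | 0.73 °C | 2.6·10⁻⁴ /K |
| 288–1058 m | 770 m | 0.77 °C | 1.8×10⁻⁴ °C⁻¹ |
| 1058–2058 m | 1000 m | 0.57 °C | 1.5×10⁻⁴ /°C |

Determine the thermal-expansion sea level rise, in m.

2.8×10⁻⁴ × 0.39 × 98 = 0.0107016 m
Layer 2: 0.73 × 2.6×10⁻⁴ × 190 = 0.036062 m
Layer 3: 0.77 × 1.8×10⁻⁴ × 770 = 0.106722 m
1.5×10⁻⁴ × 0.57 × 1000 = 0.08550 m
Δh = 0.0107016 + 0.036062 + 0.106722 + 0.08550 = 0.2389856 m ≈ 0.239 m

Δh = 0.239 m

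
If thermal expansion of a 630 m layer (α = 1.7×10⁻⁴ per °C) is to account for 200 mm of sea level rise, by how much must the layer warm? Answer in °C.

1.87 °C

ΔT = Δh/(αH) = 0.2 / (1.7×10⁻⁴ × 630) ≈ 1.867 °C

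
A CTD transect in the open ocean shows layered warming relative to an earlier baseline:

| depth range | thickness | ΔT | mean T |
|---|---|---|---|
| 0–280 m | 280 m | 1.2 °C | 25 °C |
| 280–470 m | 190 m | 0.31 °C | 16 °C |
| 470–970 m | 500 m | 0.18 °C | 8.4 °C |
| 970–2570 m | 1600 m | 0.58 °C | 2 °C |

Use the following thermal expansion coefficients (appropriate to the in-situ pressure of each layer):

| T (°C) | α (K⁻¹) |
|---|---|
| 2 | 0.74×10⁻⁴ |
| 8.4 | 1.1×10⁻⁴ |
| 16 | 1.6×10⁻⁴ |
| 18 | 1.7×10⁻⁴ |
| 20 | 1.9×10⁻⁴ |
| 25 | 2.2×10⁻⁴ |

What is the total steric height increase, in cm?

Layer 1 at 25 °C → α = 2.2×10⁻⁴ K⁻¹
Layer 2 at 16 °C → α = 1.6×10⁻⁴ K⁻¹
Layer 3 at 8.4 °C → α = 1.1×10⁻⁴ K⁻¹
Layer 4 at 2 °C → α = 0.74×10⁻⁴ K⁻¹
0–280 m: 1.2 × 2.2×10⁻⁴ × 280 = 0.07392 m
Layer 2: 190 × 1.6×10⁻⁴ × 0.31 = 0.009424 m
Layer 3: 0.18 × 500 × 1.1×10⁻⁴ = 0.00990 m
0.58 × 0.74×10⁻⁴ × 1600 = 0.068672 m
Δh = 0.07392 + 0.009424 + 0.00990 + 0.068672 = 0.161916 m

16.2 cm of thermosteric rise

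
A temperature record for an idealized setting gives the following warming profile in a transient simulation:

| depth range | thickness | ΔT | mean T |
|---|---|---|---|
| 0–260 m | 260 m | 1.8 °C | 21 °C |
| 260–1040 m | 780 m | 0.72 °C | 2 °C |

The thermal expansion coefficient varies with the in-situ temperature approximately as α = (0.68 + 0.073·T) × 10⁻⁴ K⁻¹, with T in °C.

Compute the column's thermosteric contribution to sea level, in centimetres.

Layer 1: α = (0.68 + 0.073×21)×10⁻⁴ = 2.213×10⁻⁴ K⁻¹
Layer 2: α = (0.68 + 0.073×2)×10⁻⁴ = 0.826×10⁻⁴ K⁻¹
0–260 m: 260 × 1.8 × 2.213×10⁻⁴ = 0.1035684 m
260–1040 m: 0.826×10⁻⁴ × 780 × 0.72 = 0.04638816 m
Δh = 0.1035684 + 0.04638816 = 0.14995656 m

Δh ≈ 15.0 cm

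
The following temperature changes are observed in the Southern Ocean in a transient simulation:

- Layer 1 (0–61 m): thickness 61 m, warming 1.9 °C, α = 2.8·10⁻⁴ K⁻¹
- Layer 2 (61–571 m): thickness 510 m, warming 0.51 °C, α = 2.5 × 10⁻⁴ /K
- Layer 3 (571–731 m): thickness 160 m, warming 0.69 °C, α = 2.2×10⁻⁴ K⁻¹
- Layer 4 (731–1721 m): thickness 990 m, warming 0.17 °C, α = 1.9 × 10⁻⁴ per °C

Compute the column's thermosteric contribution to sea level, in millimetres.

150 mm of thermosteric rise

Layer 1: 1.9 × 2.8×10⁻⁴ × 61 = 0.032452 m
61–571 m: 2.5×10⁻⁴ × 510 × 0.51 = 0.065025 m
0.69 × 2.2×10⁻⁴ × 160 = 0.024288 m
731–1721 m: 1.9×10⁻⁴ × 990 × 0.17 = 0.031977 m
Δh = 0.032452 + 0.065025 + 0.024288 + 0.031977 = 0.153742 m ≈ 150 mm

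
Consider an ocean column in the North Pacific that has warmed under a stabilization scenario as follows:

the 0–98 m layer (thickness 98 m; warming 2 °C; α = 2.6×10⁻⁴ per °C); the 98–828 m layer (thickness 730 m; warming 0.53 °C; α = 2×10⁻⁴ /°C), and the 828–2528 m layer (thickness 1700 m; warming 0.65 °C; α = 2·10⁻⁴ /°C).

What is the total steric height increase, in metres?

0.35 m of thermosteric rise

Layer 1: 98 × 2.6×10⁻⁴ × 2 = 0.05096 m
0.53 × 730 × 2×10⁻⁴ = 0.07738 m
828–2528 m: 0.65 × 1700 × 2×10⁻⁴ = 0.22100 m
Δh = 0.05096 + 0.07738 + 0.22100 = 0.34934 m ≈ 0.35 m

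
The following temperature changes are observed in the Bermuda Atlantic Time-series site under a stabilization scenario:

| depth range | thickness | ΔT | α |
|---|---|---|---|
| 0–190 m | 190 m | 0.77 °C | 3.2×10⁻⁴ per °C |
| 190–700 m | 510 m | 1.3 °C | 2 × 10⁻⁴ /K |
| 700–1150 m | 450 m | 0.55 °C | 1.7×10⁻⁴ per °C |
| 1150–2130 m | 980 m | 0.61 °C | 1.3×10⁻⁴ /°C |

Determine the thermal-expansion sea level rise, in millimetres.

Layer 1: 3.2×10⁻⁴ × 0.77 × 190 = 0.046816 m
Layer 2: 510 × 1.3 × 2×10⁻⁴ = 0.13260 m
Layer 3: 0.55 × 450 × 1.7×10⁻⁴ = 0.042075 m
1150–2130 m: 1.3×10⁻⁴ × 980 × 0.61 = 0.077714 m
Δh = 0.046816 + 0.13260 + 0.042075 + 0.077714 = 0.299205 m ≈ 299 mm

Δh ≈ 299 mm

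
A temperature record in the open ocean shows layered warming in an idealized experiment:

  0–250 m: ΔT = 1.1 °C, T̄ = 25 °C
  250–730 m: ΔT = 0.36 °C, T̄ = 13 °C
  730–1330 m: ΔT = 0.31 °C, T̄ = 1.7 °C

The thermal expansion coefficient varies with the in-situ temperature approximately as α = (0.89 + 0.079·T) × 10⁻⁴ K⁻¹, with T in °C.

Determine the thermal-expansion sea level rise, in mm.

130 mm of thermosteric rise

Layer 1: α = (0.89 + 0.079×25)×10⁻⁴ = 2.865×10⁻⁴ K⁻¹
Layer 2: α = (0.89 + 0.079×13)×10⁻⁴ = 1.917×10⁻⁴ K⁻¹
Layer 3: α = (0.89 + 0.079×1.7)×10⁻⁴ = 1.0243×10⁻⁴ K⁻¹
0–250 m: 250 × 1.1 × 2.865×10⁻⁴ = 0.0787875 m
Layer 2: 1.917×10⁻⁴ × 480 × 0.36 = 0.03312576 m
730–1330 m: 0.31 × 1.0243×10⁻⁴ × 600 = 0.01905198 m
Δh = 0.0787875 + 0.03312576 + 0.01905198 = 0.13096524 m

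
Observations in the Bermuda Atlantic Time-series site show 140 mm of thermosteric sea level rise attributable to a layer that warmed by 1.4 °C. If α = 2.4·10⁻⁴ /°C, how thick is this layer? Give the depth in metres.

H = Δh/(αΔT) = 0.14 / (2.4×10⁻⁴ × 1.4) ≈ 416.7 m

417 m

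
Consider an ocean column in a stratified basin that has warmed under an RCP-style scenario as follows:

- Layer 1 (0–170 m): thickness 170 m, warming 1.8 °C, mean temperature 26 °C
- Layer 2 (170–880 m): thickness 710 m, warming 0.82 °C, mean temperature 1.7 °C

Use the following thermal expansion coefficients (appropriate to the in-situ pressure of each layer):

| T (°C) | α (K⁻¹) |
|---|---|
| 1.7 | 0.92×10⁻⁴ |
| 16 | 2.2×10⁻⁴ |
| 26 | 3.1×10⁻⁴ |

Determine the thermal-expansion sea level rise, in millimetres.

Δh ≈ 148 mm

Layer 1 at 26 °C → α = 3.1×10⁻⁴ K⁻¹
Layer 2 at 1.7 °C → α = 0.92×10⁻⁴ K⁻¹
Layer 1: 170 × 1.8 × 3.1×10⁻⁴ = 0.09486 m
170–880 m: 0.92×10⁻⁴ × 0.82 × 710 = 0.0535624 m
Δh = 0.09486 + 0.0535624 = 0.1484224 m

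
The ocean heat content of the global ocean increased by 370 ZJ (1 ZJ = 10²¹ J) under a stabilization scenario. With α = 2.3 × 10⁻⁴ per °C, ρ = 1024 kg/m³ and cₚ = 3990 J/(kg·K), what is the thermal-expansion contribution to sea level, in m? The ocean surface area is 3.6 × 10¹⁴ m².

about 0.0579 m

Per unit area: Q = 370×10²¹ / (3.6×10¹⁴) ≈ 1.028×10⁹ J/m²
Δh = αQ/(ρcₚ) = 2.3×10⁻⁴ × 1.028×10⁹ / (1024 × 3990) ≈ 0.057869 m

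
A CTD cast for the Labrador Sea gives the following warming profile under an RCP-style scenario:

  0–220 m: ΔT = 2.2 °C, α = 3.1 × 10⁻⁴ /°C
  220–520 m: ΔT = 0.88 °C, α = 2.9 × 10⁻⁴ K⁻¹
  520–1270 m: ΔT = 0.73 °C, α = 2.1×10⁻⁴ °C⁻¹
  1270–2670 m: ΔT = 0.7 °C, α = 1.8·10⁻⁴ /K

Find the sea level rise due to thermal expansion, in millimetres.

220 × 3.1×10⁻⁴ × 2.2 = 0.15004 m
300 × 2.9×10⁻⁴ × 0.88 = 0.07656 m
2.1×10⁻⁴ × 750 × 0.73 = 0.114975 m
Layer 4: 1.8×10⁻⁴ × 0.7 × 1400 = 0.17640 m
Δh = 0.15004 + 0.07656 + 0.114975 + 0.17640 = 0.517975 m

518 mm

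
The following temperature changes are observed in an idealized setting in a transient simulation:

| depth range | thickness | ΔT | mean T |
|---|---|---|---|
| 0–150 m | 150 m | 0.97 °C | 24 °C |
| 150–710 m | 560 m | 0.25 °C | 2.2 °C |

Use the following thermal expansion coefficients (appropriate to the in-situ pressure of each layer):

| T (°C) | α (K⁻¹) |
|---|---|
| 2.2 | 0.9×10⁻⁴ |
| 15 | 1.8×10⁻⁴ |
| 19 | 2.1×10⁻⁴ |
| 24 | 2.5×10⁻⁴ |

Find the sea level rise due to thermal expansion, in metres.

0.0490 m

Layer 1 at 24 °C → α = 2.5×10⁻⁴ K⁻¹
Layer 2 at 2.2 °C → α = 0.9×10⁻⁴ K⁻¹
0.97 × 150 × 2.5×10⁻⁴ = 0.036375 m
150–710 m: 560 × 0.9×10⁻⁴ × 0.25 = 0.01260 m
Δh = 0.036375 + 0.01260 = 0.048975 m ≈ 0.0490 m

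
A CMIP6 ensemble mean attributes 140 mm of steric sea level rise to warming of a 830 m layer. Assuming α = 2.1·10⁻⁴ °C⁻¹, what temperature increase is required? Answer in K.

ΔT = Δh/(αH) = 0.14 / (2.1×10⁻⁴ × 830) ≈ 0.8032 K

about 0.80 K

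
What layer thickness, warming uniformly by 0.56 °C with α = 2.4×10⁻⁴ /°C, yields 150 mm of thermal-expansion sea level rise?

about 1120 m

H = Δh/(αΔT) = 0.15 / (2.4×10⁻⁴ × 0.56) ≈ 1116 m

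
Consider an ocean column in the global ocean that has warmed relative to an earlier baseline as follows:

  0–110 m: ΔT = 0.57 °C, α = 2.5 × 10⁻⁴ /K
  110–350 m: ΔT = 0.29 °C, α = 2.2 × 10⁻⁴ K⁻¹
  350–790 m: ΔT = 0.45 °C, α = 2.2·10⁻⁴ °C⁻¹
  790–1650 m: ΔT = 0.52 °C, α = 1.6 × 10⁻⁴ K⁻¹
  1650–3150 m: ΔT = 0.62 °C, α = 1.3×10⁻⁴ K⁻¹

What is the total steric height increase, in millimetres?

2.5×10⁻⁴ × 110 × 0.57 = 0.015675 m
Layer 2: 0.29 × 240 × 2.2×10⁻⁴ = 0.015312 m
350–790 m: 2.2×10⁻⁴ × 440 × 0.45 = 0.04356 m
790–1650 m: 860 × 1.6×10⁻⁴ × 0.52 = 0.071552 m
1650–3150 m: 0.62 × 1.3×10⁻⁴ × 1500 = 0.12090 m
Δh = 0.015675 + 0.015312 + 0.04356 + 0.071552 + 0.12090 = 0.266999 m

267 mm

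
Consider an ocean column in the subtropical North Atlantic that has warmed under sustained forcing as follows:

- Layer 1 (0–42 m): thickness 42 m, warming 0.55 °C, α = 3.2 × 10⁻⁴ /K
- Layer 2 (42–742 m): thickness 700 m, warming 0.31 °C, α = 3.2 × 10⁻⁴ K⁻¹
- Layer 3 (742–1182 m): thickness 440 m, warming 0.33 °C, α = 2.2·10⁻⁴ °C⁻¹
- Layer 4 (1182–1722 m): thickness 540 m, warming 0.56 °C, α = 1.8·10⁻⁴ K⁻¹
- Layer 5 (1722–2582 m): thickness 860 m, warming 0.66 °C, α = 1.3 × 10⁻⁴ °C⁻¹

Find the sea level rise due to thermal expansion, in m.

Layer 1: 0.55 × 3.2×10⁻⁴ × 42 = 0.007392 m
Layer 2: 3.2×10⁻⁴ × 700 × 0.31 = 0.06944 m
Layer 3: 2.2×10⁻⁴ × 440 × 0.33 = 0.031944 m
1182–1722 m: 540 × 1.8×10⁻⁴ × 0.56 = 0.054432 m
1722–2582 m: 860 × 1.3×10⁻⁴ × 0.66 = 0.073788 m
Δh = 0.007392 + 0.06944 + 0.031944 + 0.054432 + 0.073788 = 0.236996 m

Δh = 0.237 m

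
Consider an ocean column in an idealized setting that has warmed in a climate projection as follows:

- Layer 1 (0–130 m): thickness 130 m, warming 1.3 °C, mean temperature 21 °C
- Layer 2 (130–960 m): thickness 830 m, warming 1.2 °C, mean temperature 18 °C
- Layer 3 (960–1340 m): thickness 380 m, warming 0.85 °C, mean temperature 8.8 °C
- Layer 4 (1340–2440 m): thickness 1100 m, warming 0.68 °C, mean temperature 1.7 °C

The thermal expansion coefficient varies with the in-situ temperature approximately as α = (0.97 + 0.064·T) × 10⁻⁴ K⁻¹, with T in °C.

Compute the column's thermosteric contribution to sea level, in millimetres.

Layer 1: α = (0.97 + 0.064×21)×10⁻⁴ = 2.314×10⁻⁴ K⁻¹
Layer 2: α = (0.97 + 0.064×18)×10⁻⁴ = 2.122×10⁻⁴ K⁻¹
Layer 3: α = (0.97 + 0.064×8.8)×10⁻⁴ = 1.5332×10⁻⁴ K⁻¹
Layer 4: α = (0.97 + 0.064×1.7)×10⁻⁴ = 1.0788×10⁻⁴ K⁻¹
1.3 × 130 × 2.314×10⁻⁴ = 0.0391066 m
1.2 × 2.122×10⁻⁴ × 830 = 0.2113512 m
0.85 × 1.5332×10⁻⁴ × 380 = 0.04952236 m
Layer 4: 0.68 × 1100 × 1.0788×10⁻⁴ = 0.08069424 m
Δh = 0.0391066 + 0.2113512 + 0.04952236 + 0.08069424 = 0.3806744 m ≈ 381 mm

Δh ≈ 381 mm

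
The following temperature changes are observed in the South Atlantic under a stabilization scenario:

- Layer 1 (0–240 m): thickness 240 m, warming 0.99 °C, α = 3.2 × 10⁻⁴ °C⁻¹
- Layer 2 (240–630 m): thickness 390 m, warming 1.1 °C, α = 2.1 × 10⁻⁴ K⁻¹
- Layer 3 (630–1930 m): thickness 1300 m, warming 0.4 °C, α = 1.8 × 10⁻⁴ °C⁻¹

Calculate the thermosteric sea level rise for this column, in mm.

Layer 1: 3.2×10⁻⁴ × 240 × 0.99 = 0.076032 m
2.1×10⁻⁴ × 1.1 × 390 = 0.09009 m
630–1930 m: 1300 × 0.4 × 1.8×10⁻⁴ = 0.09360 m
Δh = 0.076032 + 0.09009 + 0.09360 = 0.259722 m ≈ 260 mm

260 mm of thermosteric rise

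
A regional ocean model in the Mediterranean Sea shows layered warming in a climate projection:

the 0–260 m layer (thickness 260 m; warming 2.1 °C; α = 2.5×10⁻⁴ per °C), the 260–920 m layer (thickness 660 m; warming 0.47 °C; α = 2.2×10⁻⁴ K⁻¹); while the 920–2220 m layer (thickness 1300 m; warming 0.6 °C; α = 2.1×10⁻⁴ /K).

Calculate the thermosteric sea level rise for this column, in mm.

Layer 1: 260 × 2.1 × 2.5×10⁻⁴ = 0.13650 m
260–920 m: 2.2×10⁻⁴ × 0.47 × 660 = 0.068244 m
920–2220 m: 2.1×10⁻⁴ × 1300 × 0.6 = 0.16380 m
Δh = 0.13650 + 0.068244 + 0.16380 = 0.368544 m

Δh = 369 mm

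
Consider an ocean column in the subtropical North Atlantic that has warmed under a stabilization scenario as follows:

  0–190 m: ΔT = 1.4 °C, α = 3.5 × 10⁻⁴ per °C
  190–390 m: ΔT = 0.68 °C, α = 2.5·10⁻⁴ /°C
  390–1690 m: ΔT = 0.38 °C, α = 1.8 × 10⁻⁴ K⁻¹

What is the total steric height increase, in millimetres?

0–190 m: 1.4 × 3.5×10⁻⁴ × 190 = 0.09310 m
Layer 2: 2.5×10⁻⁴ × 200 × 0.68 = 0.03400 m
1.8×10⁻⁴ × 1300 × 0.38 = 0.08892 m
Δh = 0.09310 + 0.03400 + 0.08892 = 0.21602 m

Δh = 216 mm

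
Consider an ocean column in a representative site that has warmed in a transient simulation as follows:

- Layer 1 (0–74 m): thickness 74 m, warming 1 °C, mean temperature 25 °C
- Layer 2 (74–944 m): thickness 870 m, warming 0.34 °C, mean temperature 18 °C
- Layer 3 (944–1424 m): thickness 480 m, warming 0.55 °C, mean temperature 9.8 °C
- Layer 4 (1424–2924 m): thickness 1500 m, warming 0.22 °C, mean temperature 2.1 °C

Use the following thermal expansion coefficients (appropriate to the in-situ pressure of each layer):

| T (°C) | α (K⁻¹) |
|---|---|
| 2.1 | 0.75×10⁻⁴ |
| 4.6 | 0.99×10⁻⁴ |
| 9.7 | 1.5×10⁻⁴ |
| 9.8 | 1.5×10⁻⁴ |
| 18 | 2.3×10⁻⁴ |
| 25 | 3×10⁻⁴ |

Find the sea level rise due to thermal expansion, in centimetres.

Layer 1 at 25 °C → α = 3×10⁻⁴ K⁻¹
Layer 2 at 18 °C → α = 2.3×10⁻⁴ K⁻¹
Layer 3 at 9.8 °C → α = 1.5×10⁻⁴ K⁻¹
Layer 4 at 2.1 °C → α = 0.75×10⁻⁴ K⁻¹
1 × 3×10⁻⁴ × 74 = 0.02220 m
74–944 m: 2.3×10⁻⁴ × 870 × 0.34 = 0.068034 m
944–1424 m: 0.55 × 480 × 1.5×10⁻⁴ = 0.03960 m
1424–2924 m: 0.75×10⁻⁴ × 0.22 × 1500 = 0.02475 m
Δh = 0.02220 + 0.068034 + 0.03960 + 0.02475 = 0.154584 m ≈ 15.5 cm

about 15.5 cm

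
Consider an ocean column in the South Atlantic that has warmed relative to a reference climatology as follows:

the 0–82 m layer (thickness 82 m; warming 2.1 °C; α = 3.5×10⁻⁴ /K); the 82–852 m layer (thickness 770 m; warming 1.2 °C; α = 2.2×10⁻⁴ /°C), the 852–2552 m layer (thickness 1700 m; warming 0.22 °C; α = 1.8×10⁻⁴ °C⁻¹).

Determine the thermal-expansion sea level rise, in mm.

Δh ≈ 331 mm

Layer 1: 2.1 × 82 × 3.5×10⁻⁴ = 0.06027 m
1.2 × 2.2×10⁻⁴ × 770 = 0.20328 m
852–2552 m: 0.22 × 1.8×10⁻⁴ × 1700 = 0.06732 m
Δh = 0.06027 + 0.20328 + 0.06732 = 0.33087 m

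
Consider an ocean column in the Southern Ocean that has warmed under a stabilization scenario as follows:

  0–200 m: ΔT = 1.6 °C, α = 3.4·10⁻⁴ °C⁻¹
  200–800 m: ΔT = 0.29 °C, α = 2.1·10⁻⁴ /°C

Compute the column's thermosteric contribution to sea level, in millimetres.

145 mm

Layer 1: 1.6 × 200 × 3.4×10⁻⁴ = 0.10880 m
600 × 0.29 × 2.1×10⁻⁴ = 0.03654 m
Δh = 0.10880 + 0.03654 = 0.14534 m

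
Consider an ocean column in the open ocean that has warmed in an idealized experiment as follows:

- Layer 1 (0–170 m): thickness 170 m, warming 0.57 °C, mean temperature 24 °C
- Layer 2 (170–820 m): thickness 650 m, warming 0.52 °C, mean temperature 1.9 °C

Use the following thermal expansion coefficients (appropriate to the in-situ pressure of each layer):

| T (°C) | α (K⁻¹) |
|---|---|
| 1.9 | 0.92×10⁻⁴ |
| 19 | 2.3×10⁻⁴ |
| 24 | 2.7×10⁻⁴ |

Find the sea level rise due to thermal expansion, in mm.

Layer 1 at 24 °C → α = 2.7×10⁻⁴ K⁻¹
Layer 2 at 1.9 °C → α = 0.92×10⁻⁴ K⁻¹
0–170 m: 2.7×10⁻⁴ × 0.57 × 170 = 0.026163 m
170–820 m: 0.92×10⁻⁴ × 0.52 × 650 = 0.031096 m
Δh = 0.026163 + 0.031096 = 0.057259 m ≈ 57.3 mm

about 57.3 mm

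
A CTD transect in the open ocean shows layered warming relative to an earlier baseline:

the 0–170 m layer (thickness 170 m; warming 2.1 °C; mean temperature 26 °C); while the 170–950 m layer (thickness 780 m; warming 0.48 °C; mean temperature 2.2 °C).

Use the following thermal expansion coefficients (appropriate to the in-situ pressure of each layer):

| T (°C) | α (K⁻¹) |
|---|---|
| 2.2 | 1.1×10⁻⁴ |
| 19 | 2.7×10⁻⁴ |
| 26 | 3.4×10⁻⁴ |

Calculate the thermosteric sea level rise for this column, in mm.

Layer 1 at 26 °C → α = 3.4×10⁻⁴ K⁻¹
Layer 2 at 2.2 °C → α = 1.1×10⁻⁴ K⁻¹
Layer 1: 2.1 × 170 × 3.4×10⁻⁴ = 0.12138 m
Layer 2: 0.48 × 1.1×10⁻⁴ × 780 = 0.041184 m
Δh = 0.12138 + 0.041184 = 0.162564 m ≈ 163 mm

163 mm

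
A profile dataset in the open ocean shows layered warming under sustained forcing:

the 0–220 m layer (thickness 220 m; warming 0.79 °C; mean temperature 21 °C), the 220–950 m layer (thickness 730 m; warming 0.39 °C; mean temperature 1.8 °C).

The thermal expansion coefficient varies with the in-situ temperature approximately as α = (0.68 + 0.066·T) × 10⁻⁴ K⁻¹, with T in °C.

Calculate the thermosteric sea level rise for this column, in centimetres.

5.9 cm

Layer 1: α = (0.68 + 0.066×21)×10⁻⁴ = 2.066×10⁻⁴ K⁻¹
Layer 2: α = (0.68 + 0.066×1.8)×10⁻⁴ = 0.7988×10⁻⁴ K⁻¹
220 × 2.066×10⁻⁴ × 0.79 = 0.03590708 m
730 × 0.7988×10⁻⁴ × 0.39 = 0.022741836 m
Δh = 0.03590708 + 0.022741836 = 0.058648916 m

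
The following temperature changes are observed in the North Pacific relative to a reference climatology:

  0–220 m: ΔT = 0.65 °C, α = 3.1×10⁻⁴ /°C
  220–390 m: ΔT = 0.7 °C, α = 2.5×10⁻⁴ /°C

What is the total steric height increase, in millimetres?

0–220 m: 3.1×10⁻⁴ × 0.65 × 220 = 0.04433 m
Layer 2: 0.7 × 2.5×10⁻⁴ × 170 = 0.02975 m
Δh = 0.04433 + 0.02975 = 0.07408 m

74.1 mm of thermosteric rise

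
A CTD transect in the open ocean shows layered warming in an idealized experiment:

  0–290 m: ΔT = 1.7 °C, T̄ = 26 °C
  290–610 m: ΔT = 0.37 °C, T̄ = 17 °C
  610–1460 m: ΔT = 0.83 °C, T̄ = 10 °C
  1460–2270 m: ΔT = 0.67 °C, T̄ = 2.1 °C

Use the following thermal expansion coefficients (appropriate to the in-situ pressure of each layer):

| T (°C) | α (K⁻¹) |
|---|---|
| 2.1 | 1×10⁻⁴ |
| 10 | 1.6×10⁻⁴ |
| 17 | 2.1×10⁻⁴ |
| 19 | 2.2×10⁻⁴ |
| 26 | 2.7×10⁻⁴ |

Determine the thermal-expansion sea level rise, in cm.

Layer 1 at 26 °C → α = 2.7×10⁻⁴ K⁻¹
Layer 2 at 17 °C → α = 2.1×10⁻⁴ K⁻¹
Layer 3 at 10 °C → α = 1.6×10⁻⁴ K⁻¹
Layer 4 at 2.1 °C → α = 1×10⁻⁴ K⁻¹
0–290 m: 290 × 2.7×10⁻⁴ × 1.7 = 0.13311 m
2.1×10⁻⁴ × 320 × 0.37 = 0.024864 m
610–1460 m: 850 × 0.83 × 1.6×10⁻⁴ = 0.11288 m
810 × 1×10⁻⁴ × 0.67 = 0.05427 m
Δh = 0.13311 + 0.024864 + 0.11288 + 0.05427 = 0.325124 m

Δh ≈ 33 cm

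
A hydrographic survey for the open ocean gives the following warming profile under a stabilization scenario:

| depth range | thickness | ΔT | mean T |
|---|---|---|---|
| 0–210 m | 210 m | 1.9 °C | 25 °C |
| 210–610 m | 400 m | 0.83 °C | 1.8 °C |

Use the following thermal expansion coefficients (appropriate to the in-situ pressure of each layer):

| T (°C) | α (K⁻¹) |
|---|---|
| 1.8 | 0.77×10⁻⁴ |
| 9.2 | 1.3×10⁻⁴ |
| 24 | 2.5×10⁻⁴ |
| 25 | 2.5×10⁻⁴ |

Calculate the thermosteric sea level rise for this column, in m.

Layer 1 at 25 °C → α = 2.5×10⁻⁴ K⁻¹
Layer 2 at 1.8 °C → α = 0.77×10⁻⁴ K⁻¹
0–210 m: 210 × 1.9 × 2.5×10⁻⁴ = 0.09975 m
400 × 0.77×10⁻⁴ × 0.83 = 0.025564 m
Δh = 0.09975 + 0.025564 = 0.125314 m ≈ 0.13 m

0.13 m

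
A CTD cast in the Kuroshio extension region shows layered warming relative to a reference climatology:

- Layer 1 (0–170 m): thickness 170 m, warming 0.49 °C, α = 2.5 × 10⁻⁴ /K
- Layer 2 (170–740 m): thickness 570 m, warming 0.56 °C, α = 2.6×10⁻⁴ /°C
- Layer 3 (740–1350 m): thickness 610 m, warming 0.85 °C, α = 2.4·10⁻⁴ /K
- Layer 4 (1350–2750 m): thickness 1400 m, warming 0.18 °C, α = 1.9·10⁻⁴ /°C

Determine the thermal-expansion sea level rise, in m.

0.49 × 170 × 2.5×10⁻⁴ = 0.020825 m
570 × 0.56 × 2.6×10⁻⁴ = 0.082992 m
0.85 × 610 × 2.4×10⁻⁴ = 0.12444 m
1350–2750 m: 0.18 × 1.9×10⁻⁴ × 1400 = 0.04788 m
Δh = 0.020825 + 0.082992 + 0.12444 + 0.04788 = 0.276137 m

about 0.276 m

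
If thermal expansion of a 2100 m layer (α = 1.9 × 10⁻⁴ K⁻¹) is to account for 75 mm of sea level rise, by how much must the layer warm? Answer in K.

ΔT = Δh/(αH) = 0.075 / (1.9×10⁻⁴ × 2100) ≈ 0.1880 K

about 0.19 K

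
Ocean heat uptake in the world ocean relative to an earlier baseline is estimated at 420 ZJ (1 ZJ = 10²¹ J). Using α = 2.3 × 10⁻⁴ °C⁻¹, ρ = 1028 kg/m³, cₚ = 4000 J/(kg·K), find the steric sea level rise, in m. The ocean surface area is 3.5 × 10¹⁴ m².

Per unit area: Q = 420×10²¹ / (3.5×10¹⁴) = 1.2×10⁹ J/m²
Δh = αQ/(ρcₚ) = 2.3×10⁻⁴ × 1.2×10⁹ / (1028 × 4000) ≈ 0.067121 m

Δh ≈ 0.067 m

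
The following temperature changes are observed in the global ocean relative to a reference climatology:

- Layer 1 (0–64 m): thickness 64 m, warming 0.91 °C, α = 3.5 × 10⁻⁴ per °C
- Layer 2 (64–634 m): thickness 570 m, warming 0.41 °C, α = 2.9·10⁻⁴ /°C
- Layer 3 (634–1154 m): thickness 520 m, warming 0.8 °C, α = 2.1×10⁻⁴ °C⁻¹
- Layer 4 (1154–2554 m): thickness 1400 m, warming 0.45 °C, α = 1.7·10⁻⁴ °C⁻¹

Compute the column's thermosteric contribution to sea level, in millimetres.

283 mm of thermosteric rise

0–64 m: 64 × 3.5×10⁻⁴ × 0.91 = 0.020384 m
64–634 m: 0.41 × 2.9×10⁻⁴ × 570 = 0.067773 m
2.1×10⁻⁴ × 0.8 × 520 = 0.08736 m
Layer 4: 1.7×10⁻⁴ × 1400 × 0.45 = 0.10710 m
Δh = 0.020384 + 0.067773 + 0.08736 + 0.10710 = 0.282617 m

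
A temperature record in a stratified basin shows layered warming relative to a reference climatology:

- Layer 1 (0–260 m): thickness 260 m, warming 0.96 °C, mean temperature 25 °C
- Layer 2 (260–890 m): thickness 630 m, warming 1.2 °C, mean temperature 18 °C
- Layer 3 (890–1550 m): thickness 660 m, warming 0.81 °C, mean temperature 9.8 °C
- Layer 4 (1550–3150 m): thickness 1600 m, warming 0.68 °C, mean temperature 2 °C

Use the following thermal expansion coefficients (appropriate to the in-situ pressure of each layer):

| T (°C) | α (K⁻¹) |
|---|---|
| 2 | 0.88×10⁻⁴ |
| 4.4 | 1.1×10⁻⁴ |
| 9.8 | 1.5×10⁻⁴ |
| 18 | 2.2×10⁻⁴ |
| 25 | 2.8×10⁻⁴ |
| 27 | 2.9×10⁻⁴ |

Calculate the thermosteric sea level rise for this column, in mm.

Layer 1 at 25 °C → α = 2.8×10⁻⁴ K⁻¹
Layer 2 at 18 °C → α = 2.2×10⁻⁴ K⁻¹
Layer 3 at 9.8 °C → α = 1.5×10⁻⁴ K⁻¹
Layer 4 at 2 °C → α = 0.88×10⁻⁴ K⁻¹
0–260 m: 260 × 2.8×10⁻⁴ × 0.96 = 0.069888 m
1.2 × 2.2×10⁻⁴ × 630 = 0.16632 m
890–1550 m: 660 × 0.81 × 1.5×10⁻⁴ = 0.08019 m
Layer 4: 0.88×10⁻⁴ × 1600 × 0.68 = 0.095744 m
Δh = 0.069888 + 0.16632 + 0.08019 + 0.095744 = 0.412142 m ≈ 412 mm

412 mm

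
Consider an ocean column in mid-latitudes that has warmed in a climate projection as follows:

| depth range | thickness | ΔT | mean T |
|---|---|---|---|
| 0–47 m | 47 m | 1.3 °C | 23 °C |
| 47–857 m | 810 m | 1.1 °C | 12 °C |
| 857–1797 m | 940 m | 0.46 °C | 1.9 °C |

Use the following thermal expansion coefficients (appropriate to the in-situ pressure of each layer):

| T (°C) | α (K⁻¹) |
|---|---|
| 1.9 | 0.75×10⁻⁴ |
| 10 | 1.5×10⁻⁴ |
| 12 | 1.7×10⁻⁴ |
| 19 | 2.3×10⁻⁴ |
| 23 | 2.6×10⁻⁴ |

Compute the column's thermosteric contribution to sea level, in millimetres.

200 mm of thermosteric rise

Layer 1 at 23 °C → α = 2.6×10⁻⁴ K⁻¹
Layer 2 at 12 °C → α = 1.7×10⁻⁴ K⁻¹
Layer 3 at 1.9 °C → α = 0.75×10⁻⁴ K⁻¹
0–47 m: 1.3 × 47 × 2.6×10⁻⁴ = 0.015886 m
Layer 2: 810 × 1.1 × 1.7×10⁻⁴ = 0.15147 m
857–1797 m: 0.46 × 940 × 0.75×10⁻⁴ = 0.03243 m
Δh = 0.015886 + 0.15147 + 0.03243 = 0.199786 m ≈ 200 mm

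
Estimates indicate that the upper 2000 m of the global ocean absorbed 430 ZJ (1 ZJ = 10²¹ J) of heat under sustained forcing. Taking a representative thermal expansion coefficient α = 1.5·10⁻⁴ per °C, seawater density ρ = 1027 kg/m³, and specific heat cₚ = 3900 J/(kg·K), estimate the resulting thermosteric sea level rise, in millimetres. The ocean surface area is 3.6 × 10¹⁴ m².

Per unit area: Q = 430×10²¹ / (3.6×10¹⁴) ≈ 1.194×10⁹ J/m²
Δh = αQ/(ρcₚ) = 1.5×10⁻⁴ × 1.194×10⁹ / (1027 × 3900) ≈ 0.044716 m

44.7 mm of thermosteric rise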